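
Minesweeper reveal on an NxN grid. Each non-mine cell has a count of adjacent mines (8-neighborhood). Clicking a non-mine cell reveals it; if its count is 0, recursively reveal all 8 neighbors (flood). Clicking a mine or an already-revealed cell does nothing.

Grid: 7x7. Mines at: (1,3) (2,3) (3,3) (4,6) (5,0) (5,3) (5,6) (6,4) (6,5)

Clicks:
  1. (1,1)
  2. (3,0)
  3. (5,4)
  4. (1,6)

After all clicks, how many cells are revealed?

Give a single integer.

Click 1 (1,1) count=0: revealed 15 new [(0,0) (0,1) (0,2) (1,0) (1,1) (1,2) (2,0) (2,1) (2,2) (3,0) (3,1) (3,2) (4,0) (4,1) (4,2)] -> total=15
Click 2 (3,0) count=0: revealed 0 new [(none)] -> total=15
Click 3 (5,4) count=3: revealed 1 new [(5,4)] -> total=16
Click 4 (1,6) count=0: revealed 12 new [(0,4) (0,5) (0,6) (1,4) (1,5) (1,6) (2,4) (2,5) (2,6) (3,4) (3,5) (3,6)] -> total=28

Answer: 28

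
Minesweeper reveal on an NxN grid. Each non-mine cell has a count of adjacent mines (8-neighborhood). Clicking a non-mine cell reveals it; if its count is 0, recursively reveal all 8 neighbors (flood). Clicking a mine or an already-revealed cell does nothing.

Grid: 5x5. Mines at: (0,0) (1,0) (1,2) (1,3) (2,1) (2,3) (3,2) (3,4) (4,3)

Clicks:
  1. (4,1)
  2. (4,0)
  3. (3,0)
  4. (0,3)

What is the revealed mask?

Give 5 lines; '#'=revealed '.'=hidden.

Answer: ...#.
.....
.....
##...
##...

Derivation:
Click 1 (4,1) count=1: revealed 1 new [(4,1)] -> total=1
Click 2 (4,0) count=0: revealed 3 new [(3,0) (3,1) (4,0)] -> total=4
Click 3 (3,0) count=1: revealed 0 new [(none)] -> total=4
Click 4 (0,3) count=2: revealed 1 new [(0,3)] -> total=5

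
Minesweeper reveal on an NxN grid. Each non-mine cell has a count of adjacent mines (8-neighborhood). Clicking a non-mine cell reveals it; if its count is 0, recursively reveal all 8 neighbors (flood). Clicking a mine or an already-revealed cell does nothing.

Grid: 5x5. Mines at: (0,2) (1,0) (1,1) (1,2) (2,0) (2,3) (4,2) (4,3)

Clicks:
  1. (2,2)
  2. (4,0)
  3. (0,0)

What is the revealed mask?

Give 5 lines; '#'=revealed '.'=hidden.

Answer: #....
.....
..#..
##...
##...

Derivation:
Click 1 (2,2) count=3: revealed 1 new [(2,2)] -> total=1
Click 2 (4,0) count=0: revealed 4 new [(3,0) (3,1) (4,0) (4,1)] -> total=5
Click 3 (0,0) count=2: revealed 1 new [(0,0)] -> total=6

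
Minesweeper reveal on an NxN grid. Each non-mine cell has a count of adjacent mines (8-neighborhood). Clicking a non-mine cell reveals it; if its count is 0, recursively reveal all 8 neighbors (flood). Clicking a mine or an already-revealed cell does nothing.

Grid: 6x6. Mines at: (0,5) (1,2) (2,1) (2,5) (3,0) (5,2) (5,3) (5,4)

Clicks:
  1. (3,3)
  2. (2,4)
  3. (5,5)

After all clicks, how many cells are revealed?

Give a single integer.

Answer: 10

Derivation:
Click 1 (3,3) count=0: revealed 9 new [(2,2) (2,3) (2,4) (3,2) (3,3) (3,4) (4,2) (4,3) (4,4)] -> total=9
Click 2 (2,4) count=1: revealed 0 new [(none)] -> total=9
Click 3 (5,5) count=1: revealed 1 new [(5,5)] -> total=10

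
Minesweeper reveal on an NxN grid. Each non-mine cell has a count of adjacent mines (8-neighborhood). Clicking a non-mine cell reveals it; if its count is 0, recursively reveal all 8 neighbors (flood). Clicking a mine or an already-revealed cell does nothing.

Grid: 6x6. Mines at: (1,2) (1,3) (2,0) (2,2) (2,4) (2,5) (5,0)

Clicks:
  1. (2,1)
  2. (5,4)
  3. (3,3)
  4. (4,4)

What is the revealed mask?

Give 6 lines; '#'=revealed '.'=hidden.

Click 1 (2,1) count=3: revealed 1 new [(2,1)] -> total=1
Click 2 (5,4) count=0: revealed 15 new [(3,1) (3,2) (3,3) (3,4) (3,5) (4,1) (4,2) (4,3) (4,4) (4,5) (5,1) (5,2) (5,3) (5,4) (5,5)] -> total=16
Click 3 (3,3) count=2: revealed 0 new [(none)] -> total=16
Click 4 (4,4) count=0: revealed 0 new [(none)] -> total=16

Answer: ......
......
.#....
.#####
.#####
.#####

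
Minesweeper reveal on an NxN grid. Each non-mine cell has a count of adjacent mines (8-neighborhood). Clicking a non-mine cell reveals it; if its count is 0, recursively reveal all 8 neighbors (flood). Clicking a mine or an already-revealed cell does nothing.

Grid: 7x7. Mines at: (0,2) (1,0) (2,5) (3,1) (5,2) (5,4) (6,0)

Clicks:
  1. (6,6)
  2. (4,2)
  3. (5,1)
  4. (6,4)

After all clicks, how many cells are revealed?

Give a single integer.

Click 1 (6,6) count=0: revealed 8 new [(3,5) (3,6) (4,5) (4,6) (5,5) (5,6) (6,5) (6,6)] -> total=8
Click 2 (4,2) count=2: revealed 1 new [(4,2)] -> total=9
Click 3 (5,1) count=2: revealed 1 new [(5,1)] -> total=10
Click 4 (6,4) count=1: revealed 1 new [(6,4)] -> total=11

Answer: 11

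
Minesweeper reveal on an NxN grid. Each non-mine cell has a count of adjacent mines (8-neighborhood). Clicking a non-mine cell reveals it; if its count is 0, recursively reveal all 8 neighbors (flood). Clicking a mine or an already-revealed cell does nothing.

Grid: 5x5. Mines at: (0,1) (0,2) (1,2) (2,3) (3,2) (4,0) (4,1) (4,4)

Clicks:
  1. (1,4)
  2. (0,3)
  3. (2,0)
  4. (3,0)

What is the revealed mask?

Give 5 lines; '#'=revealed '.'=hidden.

Answer: ...#.
##..#
##...
##...
.....

Derivation:
Click 1 (1,4) count=1: revealed 1 new [(1,4)] -> total=1
Click 2 (0,3) count=2: revealed 1 new [(0,3)] -> total=2
Click 3 (2,0) count=0: revealed 6 new [(1,0) (1,1) (2,0) (2,1) (3,0) (3,1)] -> total=8
Click 4 (3,0) count=2: revealed 0 new [(none)] -> total=8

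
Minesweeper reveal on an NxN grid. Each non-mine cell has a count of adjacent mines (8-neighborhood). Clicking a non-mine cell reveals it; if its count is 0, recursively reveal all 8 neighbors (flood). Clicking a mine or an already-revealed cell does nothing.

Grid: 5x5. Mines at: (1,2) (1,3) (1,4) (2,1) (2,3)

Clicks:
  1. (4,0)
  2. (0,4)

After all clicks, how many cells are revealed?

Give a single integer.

Click 1 (4,0) count=0: revealed 10 new [(3,0) (3,1) (3,2) (3,3) (3,4) (4,0) (4,1) (4,2) (4,3) (4,4)] -> total=10
Click 2 (0,4) count=2: revealed 1 new [(0,4)] -> total=11

Answer: 11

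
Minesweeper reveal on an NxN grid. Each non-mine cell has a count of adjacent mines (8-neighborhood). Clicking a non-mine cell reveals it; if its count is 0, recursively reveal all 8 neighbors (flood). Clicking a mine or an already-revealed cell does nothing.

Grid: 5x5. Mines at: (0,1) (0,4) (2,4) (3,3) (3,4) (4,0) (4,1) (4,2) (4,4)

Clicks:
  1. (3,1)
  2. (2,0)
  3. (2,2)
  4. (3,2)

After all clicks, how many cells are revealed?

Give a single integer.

Answer: 9

Derivation:
Click 1 (3,1) count=3: revealed 1 new [(3,1)] -> total=1
Click 2 (2,0) count=0: revealed 8 new [(1,0) (1,1) (1,2) (2,0) (2,1) (2,2) (3,0) (3,2)] -> total=9
Click 3 (2,2) count=1: revealed 0 new [(none)] -> total=9
Click 4 (3,2) count=3: revealed 0 new [(none)] -> total=9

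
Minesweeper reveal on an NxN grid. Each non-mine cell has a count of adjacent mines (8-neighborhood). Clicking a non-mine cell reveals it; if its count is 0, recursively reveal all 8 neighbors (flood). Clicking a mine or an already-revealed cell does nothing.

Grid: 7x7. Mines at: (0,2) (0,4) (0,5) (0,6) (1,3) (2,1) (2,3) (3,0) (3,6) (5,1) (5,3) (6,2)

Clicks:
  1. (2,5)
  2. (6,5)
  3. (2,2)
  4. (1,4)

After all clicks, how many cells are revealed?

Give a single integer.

Answer: 12

Derivation:
Click 1 (2,5) count=1: revealed 1 new [(2,5)] -> total=1
Click 2 (6,5) count=0: revealed 9 new [(4,4) (4,5) (4,6) (5,4) (5,5) (5,6) (6,4) (6,5) (6,6)] -> total=10
Click 3 (2,2) count=3: revealed 1 new [(2,2)] -> total=11
Click 4 (1,4) count=4: revealed 1 new [(1,4)] -> total=12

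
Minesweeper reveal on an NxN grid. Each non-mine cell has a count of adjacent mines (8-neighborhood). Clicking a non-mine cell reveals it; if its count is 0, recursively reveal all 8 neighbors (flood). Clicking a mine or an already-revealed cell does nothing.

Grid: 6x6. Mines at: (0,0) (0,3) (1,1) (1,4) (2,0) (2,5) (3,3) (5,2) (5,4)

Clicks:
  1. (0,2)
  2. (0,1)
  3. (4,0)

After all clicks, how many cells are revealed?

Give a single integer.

Answer: 8

Derivation:
Click 1 (0,2) count=2: revealed 1 new [(0,2)] -> total=1
Click 2 (0,1) count=2: revealed 1 new [(0,1)] -> total=2
Click 3 (4,0) count=0: revealed 6 new [(3,0) (3,1) (4,0) (4,1) (5,0) (5,1)] -> total=8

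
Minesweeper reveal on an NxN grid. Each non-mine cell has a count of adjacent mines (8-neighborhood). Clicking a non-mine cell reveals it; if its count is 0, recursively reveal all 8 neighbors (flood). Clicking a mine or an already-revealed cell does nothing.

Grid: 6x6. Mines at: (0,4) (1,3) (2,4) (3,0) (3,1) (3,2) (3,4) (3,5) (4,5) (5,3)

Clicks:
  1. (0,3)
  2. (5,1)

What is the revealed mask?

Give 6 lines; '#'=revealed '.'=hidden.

Click 1 (0,3) count=2: revealed 1 new [(0,3)] -> total=1
Click 2 (5,1) count=0: revealed 6 new [(4,0) (4,1) (4,2) (5,0) (5,1) (5,2)] -> total=7

Answer: ...#..
......
......
......
###...
###...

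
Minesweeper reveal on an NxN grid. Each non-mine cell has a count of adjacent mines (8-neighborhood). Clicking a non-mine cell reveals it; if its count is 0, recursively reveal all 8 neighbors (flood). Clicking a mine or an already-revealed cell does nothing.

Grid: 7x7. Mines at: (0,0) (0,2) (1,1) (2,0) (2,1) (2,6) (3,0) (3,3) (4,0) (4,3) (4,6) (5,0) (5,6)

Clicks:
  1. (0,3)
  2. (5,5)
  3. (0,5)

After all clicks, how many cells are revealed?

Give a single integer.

Answer: 12

Derivation:
Click 1 (0,3) count=1: revealed 1 new [(0,3)] -> total=1
Click 2 (5,5) count=2: revealed 1 new [(5,5)] -> total=2
Click 3 (0,5) count=0: revealed 10 new [(0,4) (0,5) (0,6) (1,3) (1,4) (1,5) (1,6) (2,3) (2,4) (2,5)] -> total=12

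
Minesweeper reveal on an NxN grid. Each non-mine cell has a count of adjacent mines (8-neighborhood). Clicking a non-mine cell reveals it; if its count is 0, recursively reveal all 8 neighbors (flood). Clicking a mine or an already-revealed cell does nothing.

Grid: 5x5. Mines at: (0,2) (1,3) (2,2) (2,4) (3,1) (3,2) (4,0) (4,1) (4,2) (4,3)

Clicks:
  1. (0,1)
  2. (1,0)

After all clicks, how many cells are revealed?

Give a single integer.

Click 1 (0,1) count=1: revealed 1 new [(0,1)] -> total=1
Click 2 (1,0) count=0: revealed 5 new [(0,0) (1,0) (1,1) (2,0) (2,1)] -> total=6

Answer: 6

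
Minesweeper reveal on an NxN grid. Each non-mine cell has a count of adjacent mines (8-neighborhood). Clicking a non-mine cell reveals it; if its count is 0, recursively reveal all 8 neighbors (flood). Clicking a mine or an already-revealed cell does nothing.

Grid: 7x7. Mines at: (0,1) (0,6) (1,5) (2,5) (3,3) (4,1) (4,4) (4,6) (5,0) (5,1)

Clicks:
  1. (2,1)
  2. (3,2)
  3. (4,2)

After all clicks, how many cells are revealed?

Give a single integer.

Answer: 10

Derivation:
Click 1 (2,1) count=0: revealed 9 new [(1,0) (1,1) (1,2) (2,0) (2,1) (2,2) (3,0) (3,1) (3,2)] -> total=9
Click 2 (3,2) count=2: revealed 0 new [(none)] -> total=9
Click 3 (4,2) count=3: revealed 1 new [(4,2)] -> total=10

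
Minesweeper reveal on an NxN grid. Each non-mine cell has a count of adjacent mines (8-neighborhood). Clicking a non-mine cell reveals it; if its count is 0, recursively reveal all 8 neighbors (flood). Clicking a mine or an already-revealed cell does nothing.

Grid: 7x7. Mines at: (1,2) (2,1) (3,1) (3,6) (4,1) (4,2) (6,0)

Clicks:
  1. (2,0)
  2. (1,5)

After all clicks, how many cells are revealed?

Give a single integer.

Click 1 (2,0) count=2: revealed 1 new [(2,0)] -> total=1
Click 2 (1,5) count=0: revealed 31 new [(0,3) (0,4) (0,5) (0,6) (1,3) (1,4) (1,5) (1,6) (2,3) (2,4) (2,5) (2,6) (3,3) (3,4) (3,5) (4,3) (4,4) (4,5) (4,6) (5,1) (5,2) (5,3) (5,4) (5,5) (5,6) (6,1) (6,2) (6,3) (6,4) (6,5) (6,6)] -> total=32

Answer: 32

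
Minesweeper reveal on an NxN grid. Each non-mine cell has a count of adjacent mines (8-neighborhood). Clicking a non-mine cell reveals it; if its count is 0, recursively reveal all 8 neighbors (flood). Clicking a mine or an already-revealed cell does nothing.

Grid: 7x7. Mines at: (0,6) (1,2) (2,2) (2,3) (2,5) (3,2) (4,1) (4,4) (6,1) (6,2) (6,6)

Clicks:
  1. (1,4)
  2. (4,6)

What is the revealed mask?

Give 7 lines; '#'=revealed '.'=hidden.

Answer: .......
....#..
.......
.....##
.....##
.....##
.......

Derivation:
Click 1 (1,4) count=2: revealed 1 new [(1,4)] -> total=1
Click 2 (4,6) count=0: revealed 6 new [(3,5) (3,6) (4,5) (4,6) (5,5) (5,6)] -> total=7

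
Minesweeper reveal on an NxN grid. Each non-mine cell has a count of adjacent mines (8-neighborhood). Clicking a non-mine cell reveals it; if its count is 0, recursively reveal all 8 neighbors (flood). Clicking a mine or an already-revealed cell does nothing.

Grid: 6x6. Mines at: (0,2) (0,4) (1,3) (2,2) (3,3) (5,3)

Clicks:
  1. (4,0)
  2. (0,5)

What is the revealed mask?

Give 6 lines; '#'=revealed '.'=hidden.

Answer: ##...#
##....
##....
###...
###...
###...

Derivation:
Click 1 (4,0) count=0: revealed 15 new [(0,0) (0,1) (1,0) (1,1) (2,0) (2,1) (3,0) (3,1) (3,2) (4,0) (4,1) (4,2) (5,0) (5,1) (5,2)] -> total=15
Click 2 (0,5) count=1: revealed 1 new [(0,5)] -> total=16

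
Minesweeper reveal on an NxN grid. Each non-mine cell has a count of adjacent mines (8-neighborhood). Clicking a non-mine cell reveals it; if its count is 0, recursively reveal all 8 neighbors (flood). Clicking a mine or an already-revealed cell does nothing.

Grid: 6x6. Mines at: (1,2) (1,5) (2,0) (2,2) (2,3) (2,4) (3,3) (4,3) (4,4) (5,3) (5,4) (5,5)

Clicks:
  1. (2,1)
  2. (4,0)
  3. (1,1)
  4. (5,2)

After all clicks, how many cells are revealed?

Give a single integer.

Click 1 (2,1) count=3: revealed 1 new [(2,1)] -> total=1
Click 2 (4,0) count=0: revealed 9 new [(3,0) (3,1) (3,2) (4,0) (4,1) (4,2) (5,0) (5,1) (5,2)] -> total=10
Click 3 (1,1) count=3: revealed 1 new [(1,1)] -> total=11
Click 4 (5,2) count=2: revealed 0 new [(none)] -> total=11

Answer: 11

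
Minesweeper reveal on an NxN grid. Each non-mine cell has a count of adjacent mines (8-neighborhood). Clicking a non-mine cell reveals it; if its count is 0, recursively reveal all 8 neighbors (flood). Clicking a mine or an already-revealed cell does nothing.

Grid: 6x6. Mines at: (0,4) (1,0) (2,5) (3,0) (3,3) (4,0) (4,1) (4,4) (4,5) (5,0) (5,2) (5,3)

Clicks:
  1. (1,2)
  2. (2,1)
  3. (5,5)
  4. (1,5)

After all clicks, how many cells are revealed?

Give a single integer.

Click 1 (1,2) count=0: revealed 9 new [(0,1) (0,2) (0,3) (1,1) (1,2) (1,3) (2,1) (2,2) (2,3)] -> total=9
Click 2 (2,1) count=2: revealed 0 new [(none)] -> total=9
Click 3 (5,5) count=2: revealed 1 new [(5,5)] -> total=10
Click 4 (1,5) count=2: revealed 1 new [(1,5)] -> total=11

Answer: 11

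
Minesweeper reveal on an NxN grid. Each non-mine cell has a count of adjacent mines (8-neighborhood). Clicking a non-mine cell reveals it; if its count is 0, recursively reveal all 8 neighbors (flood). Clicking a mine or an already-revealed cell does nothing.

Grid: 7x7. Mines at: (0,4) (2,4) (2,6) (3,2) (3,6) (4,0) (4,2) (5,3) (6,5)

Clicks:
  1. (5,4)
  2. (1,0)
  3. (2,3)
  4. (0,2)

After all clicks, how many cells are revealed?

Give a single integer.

Answer: 15

Derivation:
Click 1 (5,4) count=2: revealed 1 new [(5,4)] -> total=1
Click 2 (1,0) count=0: revealed 14 new [(0,0) (0,1) (0,2) (0,3) (1,0) (1,1) (1,2) (1,3) (2,0) (2,1) (2,2) (2,3) (3,0) (3,1)] -> total=15
Click 3 (2,3) count=2: revealed 0 new [(none)] -> total=15
Click 4 (0,2) count=0: revealed 0 new [(none)] -> total=15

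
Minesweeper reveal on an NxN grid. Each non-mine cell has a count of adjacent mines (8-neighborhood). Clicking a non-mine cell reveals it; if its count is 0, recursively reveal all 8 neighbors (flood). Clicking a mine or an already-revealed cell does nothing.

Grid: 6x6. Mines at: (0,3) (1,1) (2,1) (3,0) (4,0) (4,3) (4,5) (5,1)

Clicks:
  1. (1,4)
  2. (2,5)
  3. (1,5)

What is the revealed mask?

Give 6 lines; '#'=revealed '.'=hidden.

Answer: ....##
..####
..####
..####
......
......

Derivation:
Click 1 (1,4) count=1: revealed 1 new [(1,4)] -> total=1
Click 2 (2,5) count=0: revealed 13 new [(0,4) (0,5) (1,2) (1,3) (1,5) (2,2) (2,3) (2,4) (2,5) (3,2) (3,3) (3,4) (3,5)] -> total=14
Click 3 (1,5) count=0: revealed 0 new [(none)] -> total=14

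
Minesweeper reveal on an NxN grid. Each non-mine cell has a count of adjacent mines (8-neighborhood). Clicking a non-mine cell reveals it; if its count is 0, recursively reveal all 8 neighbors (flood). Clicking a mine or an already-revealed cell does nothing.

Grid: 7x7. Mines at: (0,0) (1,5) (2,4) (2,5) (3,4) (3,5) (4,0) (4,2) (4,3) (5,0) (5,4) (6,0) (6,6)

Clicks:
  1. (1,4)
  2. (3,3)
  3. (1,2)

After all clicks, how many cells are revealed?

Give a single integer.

Answer: 17

Derivation:
Click 1 (1,4) count=3: revealed 1 new [(1,4)] -> total=1
Click 2 (3,3) count=4: revealed 1 new [(3,3)] -> total=2
Click 3 (1,2) count=0: revealed 15 new [(0,1) (0,2) (0,3) (0,4) (1,0) (1,1) (1,2) (1,3) (2,0) (2,1) (2,2) (2,3) (3,0) (3,1) (3,2)] -> total=17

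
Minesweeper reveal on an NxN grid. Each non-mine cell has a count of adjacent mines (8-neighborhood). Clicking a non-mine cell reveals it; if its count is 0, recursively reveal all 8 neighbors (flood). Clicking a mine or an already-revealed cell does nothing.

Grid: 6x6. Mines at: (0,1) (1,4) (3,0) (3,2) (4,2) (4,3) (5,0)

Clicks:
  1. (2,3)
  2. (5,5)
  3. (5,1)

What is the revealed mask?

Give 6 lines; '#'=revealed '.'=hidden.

Answer: ......
......
...###
....##
....##
.#..##

Derivation:
Click 1 (2,3) count=2: revealed 1 new [(2,3)] -> total=1
Click 2 (5,5) count=0: revealed 8 new [(2,4) (2,5) (3,4) (3,5) (4,4) (4,5) (5,4) (5,5)] -> total=9
Click 3 (5,1) count=2: revealed 1 new [(5,1)] -> total=10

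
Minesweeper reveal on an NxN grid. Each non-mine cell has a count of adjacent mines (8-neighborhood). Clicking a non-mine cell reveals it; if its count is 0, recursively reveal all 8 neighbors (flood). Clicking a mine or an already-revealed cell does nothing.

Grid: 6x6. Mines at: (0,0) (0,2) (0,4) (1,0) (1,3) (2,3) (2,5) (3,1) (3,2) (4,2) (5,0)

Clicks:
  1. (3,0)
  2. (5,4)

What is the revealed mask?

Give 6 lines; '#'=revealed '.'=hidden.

Click 1 (3,0) count=1: revealed 1 new [(3,0)] -> total=1
Click 2 (5,4) count=0: revealed 9 new [(3,3) (3,4) (3,5) (4,3) (4,4) (4,5) (5,3) (5,4) (5,5)] -> total=10

Answer: ......
......
......
#..###
...###
...###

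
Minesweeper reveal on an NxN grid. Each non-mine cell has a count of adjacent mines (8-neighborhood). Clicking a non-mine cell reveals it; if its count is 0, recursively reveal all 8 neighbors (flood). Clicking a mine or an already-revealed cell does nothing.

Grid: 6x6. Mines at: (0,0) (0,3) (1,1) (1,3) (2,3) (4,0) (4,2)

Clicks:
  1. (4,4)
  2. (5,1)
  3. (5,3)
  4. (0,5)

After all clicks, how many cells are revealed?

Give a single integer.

Answer: 16

Derivation:
Click 1 (4,4) count=0: revealed 15 new [(0,4) (0,5) (1,4) (1,5) (2,4) (2,5) (3,3) (3,4) (3,5) (4,3) (4,4) (4,5) (5,3) (5,4) (5,5)] -> total=15
Click 2 (5,1) count=2: revealed 1 new [(5,1)] -> total=16
Click 3 (5,3) count=1: revealed 0 new [(none)] -> total=16
Click 4 (0,5) count=0: revealed 0 new [(none)] -> total=16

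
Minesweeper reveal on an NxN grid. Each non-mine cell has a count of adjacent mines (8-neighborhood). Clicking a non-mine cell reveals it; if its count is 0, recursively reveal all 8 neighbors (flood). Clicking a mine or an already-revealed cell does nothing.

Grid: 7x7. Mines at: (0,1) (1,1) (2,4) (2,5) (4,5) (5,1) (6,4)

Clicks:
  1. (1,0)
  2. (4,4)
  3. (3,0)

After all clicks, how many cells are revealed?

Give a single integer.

Click 1 (1,0) count=2: revealed 1 new [(1,0)] -> total=1
Click 2 (4,4) count=1: revealed 1 new [(4,4)] -> total=2
Click 3 (3,0) count=0: revealed 16 new [(2,0) (2,1) (2,2) (2,3) (3,0) (3,1) (3,2) (3,3) (3,4) (4,0) (4,1) (4,2) (4,3) (5,2) (5,3) (5,4)] -> total=18

Answer: 18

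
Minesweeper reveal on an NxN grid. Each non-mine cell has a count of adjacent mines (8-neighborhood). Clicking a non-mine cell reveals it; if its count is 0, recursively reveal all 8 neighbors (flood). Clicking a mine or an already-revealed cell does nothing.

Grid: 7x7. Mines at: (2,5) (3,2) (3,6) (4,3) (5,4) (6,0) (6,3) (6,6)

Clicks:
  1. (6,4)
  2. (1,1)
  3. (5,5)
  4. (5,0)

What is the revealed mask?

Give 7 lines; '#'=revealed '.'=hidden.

Click 1 (6,4) count=2: revealed 1 new [(6,4)] -> total=1
Click 2 (1,1) count=0: revealed 25 new [(0,0) (0,1) (0,2) (0,3) (0,4) (0,5) (0,6) (1,0) (1,1) (1,2) (1,3) (1,4) (1,5) (1,6) (2,0) (2,1) (2,2) (2,3) (2,4) (3,0) (3,1) (4,0) (4,1) (5,0) (5,1)] -> total=26
Click 3 (5,5) count=2: revealed 1 new [(5,5)] -> total=27
Click 4 (5,0) count=1: revealed 0 new [(none)] -> total=27

Answer: #######
#######
#####..
##.....
##.....
##...#.
....#..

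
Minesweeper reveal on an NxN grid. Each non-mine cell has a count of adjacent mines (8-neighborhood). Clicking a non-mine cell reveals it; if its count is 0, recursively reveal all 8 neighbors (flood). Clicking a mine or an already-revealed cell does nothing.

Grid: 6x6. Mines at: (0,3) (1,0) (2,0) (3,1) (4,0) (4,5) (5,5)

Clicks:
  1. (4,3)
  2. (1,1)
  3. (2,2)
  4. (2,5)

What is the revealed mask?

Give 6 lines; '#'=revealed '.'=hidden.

Answer: ....##
.#####
..####
..####
.####.
.####.

Derivation:
Click 1 (4,3) count=0: revealed 22 new [(0,4) (0,5) (1,2) (1,3) (1,4) (1,5) (2,2) (2,3) (2,4) (2,5) (3,2) (3,3) (3,4) (3,5) (4,1) (4,2) (4,3) (4,4) (5,1) (5,2) (5,3) (5,4)] -> total=22
Click 2 (1,1) count=2: revealed 1 new [(1,1)] -> total=23
Click 3 (2,2) count=1: revealed 0 new [(none)] -> total=23
Click 4 (2,5) count=0: revealed 0 new [(none)] -> total=23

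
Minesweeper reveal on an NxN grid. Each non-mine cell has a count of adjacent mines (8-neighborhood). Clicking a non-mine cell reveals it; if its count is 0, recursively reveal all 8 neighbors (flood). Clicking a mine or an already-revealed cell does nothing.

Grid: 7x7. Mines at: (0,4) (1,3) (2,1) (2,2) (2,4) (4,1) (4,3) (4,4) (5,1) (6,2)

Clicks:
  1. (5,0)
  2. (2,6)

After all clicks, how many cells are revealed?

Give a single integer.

Answer: 19

Derivation:
Click 1 (5,0) count=2: revealed 1 new [(5,0)] -> total=1
Click 2 (2,6) count=0: revealed 18 new [(0,5) (0,6) (1,5) (1,6) (2,5) (2,6) (3,5) (3,6) (4,5) (4,6) (5,3) (5,4) (5,5) (5,6) (6,3) (6,4) (6,5) (6,6)] -> total=19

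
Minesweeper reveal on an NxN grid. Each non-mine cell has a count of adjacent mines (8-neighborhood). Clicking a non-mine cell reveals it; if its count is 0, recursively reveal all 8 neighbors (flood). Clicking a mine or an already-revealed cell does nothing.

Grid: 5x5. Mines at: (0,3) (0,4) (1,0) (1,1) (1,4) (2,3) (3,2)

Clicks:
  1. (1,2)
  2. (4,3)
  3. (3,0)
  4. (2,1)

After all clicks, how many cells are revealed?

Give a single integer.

Answer: 8

Derivation:
Click 1 (1,2) count=3: revealed 1 new [(1,2)] -> total=1
Click 2 (4,3) count=1: revealed 1 new [(4,3)] -> total=2
Click 3 (3,0) count=0: revealed 6 new [(2,0) (2,1) (3,0) (3,1) (4,0) (4,1)] -> total=8
Click 4 (2,1) count=3: revealed 0 new [(none)] -> total=8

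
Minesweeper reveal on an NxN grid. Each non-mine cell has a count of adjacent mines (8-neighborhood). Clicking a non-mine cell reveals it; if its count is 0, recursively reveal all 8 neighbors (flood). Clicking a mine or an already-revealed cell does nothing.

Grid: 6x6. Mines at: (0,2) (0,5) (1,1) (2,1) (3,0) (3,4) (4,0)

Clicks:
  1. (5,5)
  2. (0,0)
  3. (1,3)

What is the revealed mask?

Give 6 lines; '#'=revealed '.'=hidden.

Answer: #.....
...#..
......
.###..
.#####
.#####

Derivation:
Click 1 (5,5) count=0: revealed 13 new [(3,1) (3,2) (3,3) (4,1) (4,2) (4,3) (4,4) (4,5) (5,1) (5,2) (5,3) (5,4) (5,5)] -> total=13
Click 2 (0,0) count=1: revealed 1 new [(0,0)] -> total=14
Click 3 (1,3) count=1: revealed 1 new [(1,3)] -> total=15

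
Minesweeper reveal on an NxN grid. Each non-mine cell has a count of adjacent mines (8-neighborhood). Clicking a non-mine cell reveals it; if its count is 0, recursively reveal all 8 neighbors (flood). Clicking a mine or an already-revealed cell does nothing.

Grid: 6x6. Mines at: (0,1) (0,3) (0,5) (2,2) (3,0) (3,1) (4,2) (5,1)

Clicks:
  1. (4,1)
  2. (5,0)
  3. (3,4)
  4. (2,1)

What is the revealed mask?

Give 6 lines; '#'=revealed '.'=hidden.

Click 1 (4,1) count=4: revealed 1 new [(4,1)] -> total=1
Click 2 (5,0) count=1: revealed 1 new [(5,0)] -> total=2
Click 3 (3,4) count=0: revealed 15 new [(1,3) (1,4) (1,5) (2,3) (2,4) (2,5) (3,3) (3,4) (3,5) (4,3) (4,4) (4,5) (5,3) (5,4) (5,5)] -> total=17
Click 4 (2,1) count=3: revealed 1 new [(2,1)] -> total=18

Answer: ......
...###
.#.###
...###
.#.###
#..###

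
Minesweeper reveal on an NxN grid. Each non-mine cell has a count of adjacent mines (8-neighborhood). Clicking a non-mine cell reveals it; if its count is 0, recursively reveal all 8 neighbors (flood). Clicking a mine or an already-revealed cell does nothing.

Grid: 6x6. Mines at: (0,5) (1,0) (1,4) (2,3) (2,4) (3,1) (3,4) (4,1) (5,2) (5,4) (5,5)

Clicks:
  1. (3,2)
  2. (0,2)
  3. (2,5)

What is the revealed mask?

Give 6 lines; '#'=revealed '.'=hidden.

Answer: .###..
.###..
.....#
..#...
......
......

Derivation:
Click 1 (3,2) count=3: revealed 1 new [(3,2)] -> total=1
Click 2 (0,2) count=0: revealed 6 new [(0,1) (0,2) (0,3) (1,1) (1,2) (1,3)] -> total=7
Click 3 (2,5) count=3: revealed 1 new [(2,5)] -> total=8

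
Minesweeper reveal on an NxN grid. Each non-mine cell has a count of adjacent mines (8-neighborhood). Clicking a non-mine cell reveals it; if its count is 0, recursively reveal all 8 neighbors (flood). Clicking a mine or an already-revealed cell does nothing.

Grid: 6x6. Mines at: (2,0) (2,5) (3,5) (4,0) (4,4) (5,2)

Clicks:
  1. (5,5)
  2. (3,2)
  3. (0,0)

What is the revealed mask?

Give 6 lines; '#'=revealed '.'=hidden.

Click 1 (5,5) count=1: revealed 1 new [(5,5)] -> total=1
Click 2 (3,2) count=0: revealed 23 new [(0,0) (0,1) (0,2) (0,3) (0,4) (0,5) (1,0) (1,1) (1,2) (1,3) (1,4) (1,5) (2,1) (2,2) (2,3) (2,4) (3,1) (3,2) (3,3) (3,4) (4,1) (4,2) (4,3)] -> total=24
Click 3 (0,0) count=0: revealed 0 new [(none)] -> total=24

Answer: ######
######
.####.
.####.
.###..
.....#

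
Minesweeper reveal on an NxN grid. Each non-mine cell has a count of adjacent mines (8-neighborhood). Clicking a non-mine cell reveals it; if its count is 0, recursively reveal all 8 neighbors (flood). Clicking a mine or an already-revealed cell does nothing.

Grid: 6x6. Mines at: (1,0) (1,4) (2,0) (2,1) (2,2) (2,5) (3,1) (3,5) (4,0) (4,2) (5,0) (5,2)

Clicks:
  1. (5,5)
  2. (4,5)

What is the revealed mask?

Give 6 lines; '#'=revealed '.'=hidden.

Answer: ......
......
......
......
...###
...###

Derivation:
Click 1 (5,5) count=0: revealed 6 new [(4,3) (4,4) (4,5) (5,3) (5,4) (5,5)] -> total=6
Click 2 (4,5) count=1: revealed 0 new [(none)] -> total=6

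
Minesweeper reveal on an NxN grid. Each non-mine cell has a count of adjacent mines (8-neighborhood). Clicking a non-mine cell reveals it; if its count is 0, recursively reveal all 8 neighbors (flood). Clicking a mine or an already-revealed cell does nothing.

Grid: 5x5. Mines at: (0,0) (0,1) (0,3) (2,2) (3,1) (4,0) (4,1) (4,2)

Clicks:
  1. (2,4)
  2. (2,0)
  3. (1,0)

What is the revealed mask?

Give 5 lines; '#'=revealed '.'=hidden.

Answer: .....
#..##
#..##
...##
...##

Derivation:
Click 1 (2,4) count=0: revealed 8 new [(1,3) (1,4) (2,3) (2,4) (3,3) (3,4) (4,3) (4,4)] -> total=8
Click 2 (2,0) count=1: revealed 1 new [(2,0)] -> total=9
Click 3 (1,0) count=2: revealed 1 new [(1,0)] -> total=10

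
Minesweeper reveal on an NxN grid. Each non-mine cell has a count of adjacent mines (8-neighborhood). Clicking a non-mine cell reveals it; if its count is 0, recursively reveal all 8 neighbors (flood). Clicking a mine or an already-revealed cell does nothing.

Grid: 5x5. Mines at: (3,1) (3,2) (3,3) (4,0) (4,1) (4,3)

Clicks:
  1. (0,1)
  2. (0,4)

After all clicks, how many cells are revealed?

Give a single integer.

Click 1 (0,1) count=0: revealed 15 new [(0,0) (0,1) (0,2) (0,3) (0,4) (1,0) (1,1) (1,2) (1,3) (1,4) (2,0) (2,1) (2,2) (2,3) (2,4)] -> total=15
Click 2 (0,4) count=0: revealed 0 new [(none)] -> total=15

Answer: 15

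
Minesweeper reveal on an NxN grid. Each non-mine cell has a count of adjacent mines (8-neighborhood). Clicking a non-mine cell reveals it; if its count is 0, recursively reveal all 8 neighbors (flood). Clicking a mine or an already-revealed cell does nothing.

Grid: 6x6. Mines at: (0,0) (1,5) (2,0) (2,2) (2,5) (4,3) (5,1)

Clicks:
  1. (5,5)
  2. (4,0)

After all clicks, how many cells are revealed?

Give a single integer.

Answer: 7

Derivation:
Click 1 (5,5) count=0: revealed 6 new [(3,4) (3,5) (4,4) (4,5) (5,4) (5,5)] -> total=6
Click 2 (4,0) count=1: revealed 1 new [(4,0)] -> total=7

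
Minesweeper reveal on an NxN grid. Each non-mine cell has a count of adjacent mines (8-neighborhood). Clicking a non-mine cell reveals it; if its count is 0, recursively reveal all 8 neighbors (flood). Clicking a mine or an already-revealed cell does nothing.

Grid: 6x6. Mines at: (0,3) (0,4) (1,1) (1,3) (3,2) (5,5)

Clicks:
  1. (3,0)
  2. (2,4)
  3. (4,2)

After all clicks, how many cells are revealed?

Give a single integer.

Click 1 (3,0) count=0: revealed 14 new [(2,0) (2,1) (3,0) (3,1) (4,0) (4,1) (4,2) (4,3) (4,4) (5,0) (5,1) (5,2) (5,3) (5,4)] -> total=14
Click 2 (2,4) count=1: revealed 1 new [(2,4)] -> total=15
Click 3 (4,2) count=1: revealed 0 new [(none)] -> total=15

Answer: 15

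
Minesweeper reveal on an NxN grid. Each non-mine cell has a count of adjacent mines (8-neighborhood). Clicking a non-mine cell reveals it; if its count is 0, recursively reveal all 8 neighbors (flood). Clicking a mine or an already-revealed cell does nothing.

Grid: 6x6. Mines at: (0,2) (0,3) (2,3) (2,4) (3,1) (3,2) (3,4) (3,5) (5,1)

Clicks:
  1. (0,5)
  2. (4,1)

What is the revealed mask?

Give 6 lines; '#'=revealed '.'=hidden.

Click 1 (0,5) count=0: revealed 4 new [(0,4) (0,5) (1,4) (1,5)] -> total=4
Click 2 (4,1) count=3: revealed 1 new [(4,1)] -> total=5

Answer: ....##
....##
......
......
.#....
......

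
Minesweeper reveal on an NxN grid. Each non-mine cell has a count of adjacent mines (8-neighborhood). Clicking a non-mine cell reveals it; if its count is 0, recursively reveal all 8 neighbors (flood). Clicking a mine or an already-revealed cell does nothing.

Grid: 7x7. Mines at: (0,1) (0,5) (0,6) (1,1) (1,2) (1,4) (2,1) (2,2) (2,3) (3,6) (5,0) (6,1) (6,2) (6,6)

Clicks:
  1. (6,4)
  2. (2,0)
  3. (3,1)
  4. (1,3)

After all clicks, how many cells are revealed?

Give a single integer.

Click 1 (6,4) count=0: revealed 18 new [(3,1) (3,2) (3,3) (3,4) (3,5) (4,1) (4,2) (4,3) (4,4) (4,5) (5,1) (5,2) (5,3) (5,4) (5,5) (6,3) (6,4) (6,5)] -> total=18
Click 2 (2,0) count=2: revealed 1 new [(2,0)] -> total=19
Click 3 (3,1) count=2: revealed 0 new [(none)] -> total=19
Click 4 (1,3) count=4: revealed 1 new [(1,3)] -> total=20

Answer: 20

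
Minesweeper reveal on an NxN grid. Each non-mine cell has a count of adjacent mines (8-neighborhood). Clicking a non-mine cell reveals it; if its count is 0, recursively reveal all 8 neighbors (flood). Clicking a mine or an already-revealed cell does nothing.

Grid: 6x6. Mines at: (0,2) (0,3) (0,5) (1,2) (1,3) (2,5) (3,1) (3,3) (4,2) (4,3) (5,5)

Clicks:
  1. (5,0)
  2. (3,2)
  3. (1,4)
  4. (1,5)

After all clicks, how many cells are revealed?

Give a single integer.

Answer: 7

Derivation:
Click 1 (5,0) count=0: revealed 4 new [(4,0) (4,1) (5,0) (5,1)] -> total=4
Click 2 (3,2) count=4: revealed 1 new [(3,2)] -> total=5
Click 3 (1,4) count=4: revealed 1 new [(1,4)] -> total=6
Click 4 (1,5) count=2: revealed 1 new [(1,5)] -> total=7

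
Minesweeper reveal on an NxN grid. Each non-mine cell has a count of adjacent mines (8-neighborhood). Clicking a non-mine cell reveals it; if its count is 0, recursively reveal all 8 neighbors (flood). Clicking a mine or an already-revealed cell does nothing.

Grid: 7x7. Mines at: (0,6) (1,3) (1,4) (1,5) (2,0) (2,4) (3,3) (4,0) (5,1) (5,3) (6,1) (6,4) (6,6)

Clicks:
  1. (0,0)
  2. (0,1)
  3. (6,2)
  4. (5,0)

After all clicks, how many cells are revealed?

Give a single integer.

Answer: 8

Derivation:
Click 1 (0,0) count=0: revealed 6 new [(0,0) (0,1) (0,2) (1,0) (1,1) (1,2)] -> total=6
Click 2 (0,1) count=0: revealed 0 new [(none)] -> total=6
Click 3 (6,2) count=3: revealed 1 new [(6,2)] -> total=7
Click 4 (5,0) count=3: revealed 1 new [(5,0)] -> total=8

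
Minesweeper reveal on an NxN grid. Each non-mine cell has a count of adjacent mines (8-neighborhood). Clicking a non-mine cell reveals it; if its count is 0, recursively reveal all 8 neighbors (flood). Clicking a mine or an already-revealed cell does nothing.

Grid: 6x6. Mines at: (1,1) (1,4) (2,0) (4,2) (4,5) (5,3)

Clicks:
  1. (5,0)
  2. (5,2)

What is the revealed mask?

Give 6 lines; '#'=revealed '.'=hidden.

Answer: ......
......
......
##....
##....
###...

Derivation:
Click 1 (5,0) count=0: revealed 6 new [(3,0) (3,1) (4,0) (4,1) (5,0) (5,1)] -> total=6
Click 2 (5,2) count=2: revealed 1 new [(5,2)] -> total=7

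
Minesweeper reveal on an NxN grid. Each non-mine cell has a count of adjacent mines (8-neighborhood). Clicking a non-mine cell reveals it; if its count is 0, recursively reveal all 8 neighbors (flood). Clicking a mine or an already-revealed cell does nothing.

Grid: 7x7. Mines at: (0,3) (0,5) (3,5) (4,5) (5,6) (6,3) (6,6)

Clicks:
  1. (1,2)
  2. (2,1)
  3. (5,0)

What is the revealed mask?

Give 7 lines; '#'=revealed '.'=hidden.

Answer: ###....
#####..
#####..
#####..
#####..
#####..
###....

Derivation:
Click 1 (1,2) count=1: revealed 1 new [(1,2)] -> total=1
Click 2 (2,1) count=0: revealed 30 new [(0,0) (0,1) (0,2) (1,0) (1,1) (1,3) (1,4) (2,0) (2,1) (2,2) (2,3) (2,4) (3,0) (3,1) (3,2) (3,3) (3,4) (4,0) (4,1) (4,2) (4,3) (4,4) (5,0) (5,1) (5,2) (5,3) (5,4) (6,0) (6,1) (6,2)] -> total=31
Click 3 (5,0) count=0: revealed 0 new [(none)] -> total=31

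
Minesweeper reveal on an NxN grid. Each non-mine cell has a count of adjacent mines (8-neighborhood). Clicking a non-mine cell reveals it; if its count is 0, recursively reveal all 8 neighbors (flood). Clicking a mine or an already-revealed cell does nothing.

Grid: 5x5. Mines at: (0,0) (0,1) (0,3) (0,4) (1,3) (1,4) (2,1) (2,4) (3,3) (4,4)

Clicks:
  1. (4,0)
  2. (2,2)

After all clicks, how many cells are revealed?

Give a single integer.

Click 1 (4,0) count=0: revealed 6 new [(3,0) (3,1) (3,2) (4,0) (4,1) (4,2)] -> total=6
Click 2 (2,2) count=3: revealed 1 new [(2,2)] -> total=7

Answer: 7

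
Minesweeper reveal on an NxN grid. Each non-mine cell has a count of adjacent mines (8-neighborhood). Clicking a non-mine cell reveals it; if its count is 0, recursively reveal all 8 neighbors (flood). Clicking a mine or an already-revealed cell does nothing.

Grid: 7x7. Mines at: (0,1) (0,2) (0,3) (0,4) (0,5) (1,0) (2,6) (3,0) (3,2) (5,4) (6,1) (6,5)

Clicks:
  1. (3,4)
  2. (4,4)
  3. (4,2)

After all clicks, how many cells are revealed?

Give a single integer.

Answer: 13

Derivation:
Click 1 (3,4) count=0: revealed 12 new [(1,3) (1,4) (1,5) (2,3) (2,4) (2,5) (3,3) (3,4) (3,5) (4,3) (4,4) (4,5)] -> total=12
Click 2 (4,4) count=1: revealed 0 new [(none)] -> total=12
Click 3 (4,2) count=1: revealed 1 new [(4,2)] -> total=13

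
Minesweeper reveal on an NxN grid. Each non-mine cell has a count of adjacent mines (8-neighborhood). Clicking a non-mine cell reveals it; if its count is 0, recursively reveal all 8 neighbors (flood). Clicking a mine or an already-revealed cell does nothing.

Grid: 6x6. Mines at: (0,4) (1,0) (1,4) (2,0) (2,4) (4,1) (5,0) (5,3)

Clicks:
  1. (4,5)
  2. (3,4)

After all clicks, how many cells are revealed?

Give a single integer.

Answer: 6

Derivation:
Click 1 (4,5) count=0: revealed 6 new [(3,4) (3,5) (4,4) (4,5) (5,4) (5,5)] -> total=6
Click 2 (3,4) count=1: revealed 0 new [(none)] -> total=6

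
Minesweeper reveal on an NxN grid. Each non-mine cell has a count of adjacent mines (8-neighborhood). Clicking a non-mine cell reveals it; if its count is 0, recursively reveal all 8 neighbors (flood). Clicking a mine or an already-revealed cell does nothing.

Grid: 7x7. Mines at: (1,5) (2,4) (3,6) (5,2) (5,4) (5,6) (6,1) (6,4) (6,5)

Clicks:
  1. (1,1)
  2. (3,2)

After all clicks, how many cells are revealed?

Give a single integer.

Click 1 (1,1) count=0: revealed 24 new [(0,0) (0,1) (0,2) (0,3) (0,4) (1,0) (1,1) (1,2) (1,3) (1,4) (2,0) (2,1) (2,2) (2,3) (3,0) (3,1) (3,2) (3,3) (4,0) (4,1) (4,2) (4,3) (5,0) (5,1)] -> total=24
Click 2 (3,2) count=0: revealed 0 new [(none)] -> total=24

Answer: 24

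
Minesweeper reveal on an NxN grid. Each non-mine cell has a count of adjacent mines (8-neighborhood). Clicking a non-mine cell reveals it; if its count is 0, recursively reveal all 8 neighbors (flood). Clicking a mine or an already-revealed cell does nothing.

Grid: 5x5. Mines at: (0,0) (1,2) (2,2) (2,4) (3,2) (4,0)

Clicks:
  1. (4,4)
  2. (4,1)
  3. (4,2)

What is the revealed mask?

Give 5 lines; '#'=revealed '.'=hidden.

Answer: .....
.....
.....
...##
.####

Derivation:
Click 1 (4,4) count=0: revealed 4 new [(3,3) (3,4) (4,3) (4,4)] -> total=4
Click 2 (4,1) count=2: revealed 1 new [(4,1)] -> total=5
Click 3 (4,2) count=1: revealed 1 new [(4,2)] -> total=6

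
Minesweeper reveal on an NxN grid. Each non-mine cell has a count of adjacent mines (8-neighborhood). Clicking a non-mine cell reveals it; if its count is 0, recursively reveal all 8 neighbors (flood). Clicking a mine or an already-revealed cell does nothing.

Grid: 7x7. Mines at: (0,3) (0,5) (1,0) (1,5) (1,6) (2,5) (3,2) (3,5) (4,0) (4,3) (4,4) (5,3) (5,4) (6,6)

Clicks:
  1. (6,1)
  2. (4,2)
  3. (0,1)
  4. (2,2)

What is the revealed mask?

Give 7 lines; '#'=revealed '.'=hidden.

Click 1 (6,1) count=0: revealed 6 new [(5,0) (5,1) (5,2) (6,0) (6,1) (6,2)] -> total=6
Click 2 (4,2) count=3: revealed 1 new [(4,2)] -> total=7
Click 3 (0,1) count=1: revealed 1 new [(0,1)] -> total=8
Click 4 (2,2) count=1: revealed 1 new [(2,2)] -> total=9

Answer: .#.....
.......
..#....
.......
..#....
###....
###....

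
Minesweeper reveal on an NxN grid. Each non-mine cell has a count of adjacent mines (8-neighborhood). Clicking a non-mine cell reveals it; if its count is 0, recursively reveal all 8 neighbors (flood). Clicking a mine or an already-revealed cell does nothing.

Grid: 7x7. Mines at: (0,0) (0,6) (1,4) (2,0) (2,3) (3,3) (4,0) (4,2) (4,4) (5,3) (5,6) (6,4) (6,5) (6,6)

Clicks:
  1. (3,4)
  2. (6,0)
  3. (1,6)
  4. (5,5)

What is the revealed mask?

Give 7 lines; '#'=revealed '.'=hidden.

Click 1 (3,4) count=3: revealed 1 new [(3,4)] -> total=1
Click 2 (6,0) count=0: revealed 6 new [(5,0) (5,1) (5,2) (6,0) (6,1) (6,2)] -> total=7
Click 3 (1,6) count=1: revealed 1 new [(1,6)] -> total=8
Click 4 (5,5) count=5: revealed 1 new [(5,5)] -> total=9

Answer: .......
......#
.......
....#..
.......
###..#.
###....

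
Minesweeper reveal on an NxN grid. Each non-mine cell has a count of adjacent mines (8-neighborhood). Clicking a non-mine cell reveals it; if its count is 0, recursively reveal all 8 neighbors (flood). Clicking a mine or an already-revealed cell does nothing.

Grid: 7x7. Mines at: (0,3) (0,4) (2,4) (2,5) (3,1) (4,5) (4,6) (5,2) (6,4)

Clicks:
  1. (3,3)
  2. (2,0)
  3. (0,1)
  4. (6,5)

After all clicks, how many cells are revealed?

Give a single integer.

Answer: 11

Derivation:
Click 1 (3,3) count=1: revealed 1 new [(3,3)] -> total=1
Click 2 (2,0) count=1: revealed 1 new [(2,0)] -> total=2
Click 3 (0,1) count=0: revealed 8 new [(0,0) (0,1) (0,2) (1,0) (1,1) (1,2) (2,1) (2,2)] -> total=10
Click 4 (6,5) count=1: revealed 1 new [(6,5)] -> total=11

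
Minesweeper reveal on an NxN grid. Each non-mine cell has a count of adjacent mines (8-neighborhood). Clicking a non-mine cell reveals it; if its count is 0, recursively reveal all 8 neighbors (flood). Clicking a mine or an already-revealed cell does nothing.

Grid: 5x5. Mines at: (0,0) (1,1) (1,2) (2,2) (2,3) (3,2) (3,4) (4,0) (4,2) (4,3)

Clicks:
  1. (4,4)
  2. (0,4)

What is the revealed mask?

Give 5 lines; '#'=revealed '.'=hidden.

Answer: ...##
...##
.....
.....
....#

Derivation:
Click 1 (4,4) count=2: revealed 1 new [(4,4)] -> total=1
Click 2 (0,4) count=0: revealed 4 new [(0,3) (0,4) (1,3) (1,4)] -> total=5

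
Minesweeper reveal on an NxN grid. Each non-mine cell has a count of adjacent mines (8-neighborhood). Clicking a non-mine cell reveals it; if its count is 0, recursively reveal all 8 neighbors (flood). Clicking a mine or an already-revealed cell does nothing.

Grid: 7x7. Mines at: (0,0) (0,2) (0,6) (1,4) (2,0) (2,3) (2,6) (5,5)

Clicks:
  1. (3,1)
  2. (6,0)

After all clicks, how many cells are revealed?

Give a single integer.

Answer: 20

Derivation:
Click 1 (3,1) count=1: revealed 1 new [(3,1)] -> total=1
Click 2 (6,0) count=0: revealed 19 new [(3,0) (3,2) (3,3) (3,4) (4,0) (4,1) (4,2) (4,3) (4,4) (5,0) (5,1) (5,2) (5,3) (5,4) (6,0) (6,1) (6,2) (6,3) (6,4)] -> total=20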